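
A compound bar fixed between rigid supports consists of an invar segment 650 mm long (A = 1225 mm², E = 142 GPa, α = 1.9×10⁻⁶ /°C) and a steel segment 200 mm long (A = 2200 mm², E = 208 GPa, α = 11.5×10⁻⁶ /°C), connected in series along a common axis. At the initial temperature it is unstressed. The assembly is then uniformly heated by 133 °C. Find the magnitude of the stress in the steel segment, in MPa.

With the walls removed the bar would change length by δ_free = Σ αᵢΔT Lᵢ = 1.9×10⁻⁶×133×650 + 11.5×10⁻⁶×133×200 = 0.4702 mm.
Since the ends are fixed, an axial force P builds up, equal in every segment, with P · Σ Lᵢ/(AᵢEᵢ) = δ_free.
Σ Lᵢ/(AᵢEᵢ) = 650/(1225×142×10³) + 200/(2200×208×10³) = 4.174×10⁻⁶ mm/N.
So P = 0.4702 / 4.174×10⁻⁶ = 112.6 kN, compressive.
σ_{steel} = P / A = 112600 / 2200 = 51.2 MPa.

σ ≈ 51.2 MPa (compressive)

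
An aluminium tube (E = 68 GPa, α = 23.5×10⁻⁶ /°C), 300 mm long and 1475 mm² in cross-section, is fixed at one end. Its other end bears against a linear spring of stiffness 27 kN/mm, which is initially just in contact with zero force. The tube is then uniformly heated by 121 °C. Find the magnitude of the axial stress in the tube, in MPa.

σ ≈ 14.4 MPa (compressive)

If the spring were absent the tube would lengthen by αΔT L = 23.5×10⁻⁶ × 121 × 300 = 0.853 mm.
Let P be the compressive force at the spring. The tube shortens elastically by PL/(AE) and the spring compresses by P/k; together these equal δ_free.
So P = δ_free / [L/(AE) + 1/k] = 0.853 / [ 300/(1475×68×10³) + 1/(27×10³) ].
P = 0.853 / 4.003×10⁻⁵ = 21310 N.
σ = P/A = 21310/1475 = 14.45 MPa.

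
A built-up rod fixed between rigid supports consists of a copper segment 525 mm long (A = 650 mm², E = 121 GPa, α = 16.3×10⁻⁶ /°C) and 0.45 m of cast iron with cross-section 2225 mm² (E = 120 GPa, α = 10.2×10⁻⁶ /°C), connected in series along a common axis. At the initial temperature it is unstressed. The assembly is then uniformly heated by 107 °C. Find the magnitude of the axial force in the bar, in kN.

With the walls removed the bar would change length by δ_free = Σ αᵢΔT Lᵢ = 16.3×10⁻⁶×107×525 + 10.2×10⁻⁶×107×450 = 1.407 mm.
Since the ends are fixed, an axial force P builds up, equal in every segment, with P · Σ Lᵢ/(AᵢEᵢ) = δ_free.
The series flexibility is Σ Lᵢ/(AᵢEᵢ) = 525/(650×121×10³) + 450/(2225×120×10³) = 8.361×10⁻⁶ mm/N.
P = 1.407 / 8.361×10⁻⁶ = 168300 N = 168.3 kN, compressive.

P ≈ 168 kN (compressive)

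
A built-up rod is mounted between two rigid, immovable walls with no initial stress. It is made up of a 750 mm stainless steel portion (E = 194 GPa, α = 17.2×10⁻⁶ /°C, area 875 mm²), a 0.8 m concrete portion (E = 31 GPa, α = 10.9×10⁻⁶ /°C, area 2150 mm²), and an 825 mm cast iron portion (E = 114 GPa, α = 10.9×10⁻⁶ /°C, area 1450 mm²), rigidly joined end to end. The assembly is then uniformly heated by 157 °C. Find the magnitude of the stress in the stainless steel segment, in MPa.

σ ≈ 257 MPa (compressive)

With the walls removed the bar would change length by δ_free = Σ αᵢΔT Lᵢ = 17.2×10⁻⁶×157×750 + 10.9×10⁻⁶×157×800 + 10.9×10⁻⁶×157×825 = 4.806 mm.
The walls prevent any net length change, so an axial force P (same in every segment) develops. Compatibility: P · Σ Lᵢ/(AᵢEᵢ) = δ_free.
The series flexibility is Σ Lᵢ/(AᵢEᵢ) = 750/(875×194×10³) + 800/(2150×31×10³) + 825/(1450×114×10³) = 2.141×10⁻⁵ mm/N.
Hence P = δ_free / Σ(L/AE) = 4.806/2.141×10⁻⁵ = 224.5 kN (compressive).
σ_{stainless steel} = P / A = 224500 / 875 = 256.5 MPa.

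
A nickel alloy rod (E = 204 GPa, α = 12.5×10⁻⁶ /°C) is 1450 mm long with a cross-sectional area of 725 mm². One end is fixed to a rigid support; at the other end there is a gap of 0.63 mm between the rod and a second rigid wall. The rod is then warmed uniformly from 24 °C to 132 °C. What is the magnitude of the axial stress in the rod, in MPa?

σ ≈ 187 MPa (compressive)

If the wall were absent the rod would grow by αΔT L = 12.5×10⁻⁶ × 108 × 1450 = 1.957 mm.
This exceeds the 0.63 mm gap, so the wall pushes back. The portion of expansion that must be recovered elastically is δ_free − gap = 1.957 − 0.63 = 1.327 mm.
Compatibility: PL/(AE) = 1.327 mm, so σ = P/A = E × (1.327/1450) = 186.8 MPa.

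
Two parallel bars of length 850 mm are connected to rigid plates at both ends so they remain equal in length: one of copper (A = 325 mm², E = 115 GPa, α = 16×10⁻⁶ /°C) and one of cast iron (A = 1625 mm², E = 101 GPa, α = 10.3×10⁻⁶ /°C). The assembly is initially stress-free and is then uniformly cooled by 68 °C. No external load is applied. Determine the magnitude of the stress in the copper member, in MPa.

Both members must finish at the same length. With the larger α, the copper tends to over-contract; the plates restrain it, putting the copper in tension and the cast iron in compression. With no external load the two internal forces are equal and opposite, magnitude P.
Compatibility of the two members (thermal + elastic change equal): (α₁ − α₂)ΔT = P·[1/(A₁E₁) + 1/(A₂E₂)].
|α₁ − α₂|·ΔT = 5.7×10⁻⁶ × 68 = 0.0003876.
1/(A₁E₁) + 1/(A₂E₂) = 1/(325×115×10³) + 1/(1625×101×10³) = 3.285×10⁻⁸ N⁻¹.
P = 0.0003876 / 3.285×10⁻⁸ = 11800 N = 11.8 kN.
σ_{copper} = P/A₁ = 11800/325 = 36.31 MPa, tensile.

σ ≈ 36.3 MPa (tensile)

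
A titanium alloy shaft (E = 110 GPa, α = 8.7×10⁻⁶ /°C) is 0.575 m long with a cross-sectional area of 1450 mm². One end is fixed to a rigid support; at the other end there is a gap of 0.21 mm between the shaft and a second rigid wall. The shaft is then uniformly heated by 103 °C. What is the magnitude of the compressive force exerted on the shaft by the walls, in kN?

P ≈ 84.7 kN

Free thermal elongation = αΔT L = 8.7×10⁻⁶ × 103 × 575 = 0.5153 mm.
After closing the 0.21 mm clearance, 0.5153 − 0.21 = 0.3053 mm of expansion remains to be suppressed by the wall.
Compatibility: PL/(AE) = 0.3053 mm, so σ = P/A = E × (0.3053/575) = 58.4 MPa.
P = σA = 58.4 × 1450 = 84.68 kN.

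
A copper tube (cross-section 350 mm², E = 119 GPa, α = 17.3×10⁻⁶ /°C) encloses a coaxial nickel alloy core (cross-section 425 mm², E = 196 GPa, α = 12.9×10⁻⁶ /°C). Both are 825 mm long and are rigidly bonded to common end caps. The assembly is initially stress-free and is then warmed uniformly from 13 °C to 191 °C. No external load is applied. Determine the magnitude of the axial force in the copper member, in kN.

The copper has the larger α, so on heating it would change length more than the nickel alloy if both were free. The rigid plates force a common final length, so the copper is put into compression and the nickel alloy into tension, with equal and opposite forces P (no external load).
Setting the final lengths equal and cancelling L: (α₁ − α₂)ΔT = P/(A₁E₁) + P/(A₂E₂).
|α₁ − α₂|·ΔT = 4.4×10⁻⁶ × 178 = 0.0007832.
1/(A₁E₁) + 1/(A₂E₂) = 1/(350×119×10³) + 1/(425×196×10³) = 3.601×10⁻⁸ N⁻¹.
P = 0.0007832 / 3.601×10⁻⁸ = 21750 N = 21.75 kN.

P ≈ 21.7 kN (compressive in the copper)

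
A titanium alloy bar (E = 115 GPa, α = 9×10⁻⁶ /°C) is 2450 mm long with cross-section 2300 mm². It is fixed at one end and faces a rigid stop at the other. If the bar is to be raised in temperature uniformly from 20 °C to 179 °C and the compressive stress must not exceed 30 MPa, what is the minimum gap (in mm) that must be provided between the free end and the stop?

g ≈ 2.87 mm

With no wall the bar would lengthen by αΔT L = 9×10⁻⁶ × 159 × 2450 = 3.506 mm.
At the allowable stress the elastic shortening the wall may impose is σL/E = 30 × 2450 / (115×10³) = 0.6391 mm.
The gap must absorb the remainder: g_min = 3.506 − 0.6391 = 2.867 mm.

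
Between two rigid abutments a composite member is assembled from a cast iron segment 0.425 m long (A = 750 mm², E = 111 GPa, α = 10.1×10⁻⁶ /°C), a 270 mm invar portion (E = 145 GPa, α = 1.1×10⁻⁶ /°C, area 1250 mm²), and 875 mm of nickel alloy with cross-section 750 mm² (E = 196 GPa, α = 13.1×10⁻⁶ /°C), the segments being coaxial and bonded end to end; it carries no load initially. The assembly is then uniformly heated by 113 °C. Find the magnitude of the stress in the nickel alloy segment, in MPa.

σ ≈ 193 MPa (compressive)

Free thermal expansion of the whole bar: Σ αᵢΔT Lᵢ = 10.1×10⁻⁶×113×425 + 1.1×10⁻⁶×113×270 + 13.1×10⁻⁶×113×875 = 1.814 mm.
The rigid supports impose zero overall length change; the single axial force P common to all segments must satisfy P Σ Lᵢ/(AᵢEᵢ) = δ_free.
The series flexibility is Σ Lᵢ/(AᵢEᵢ) = 425/(750×111×10³) + 270/(1250×145×10³) + 875/(750×196×10³) = 1.255×10⁻⁵ mm/N.
P = 1.814 / 1.255×10⁻⁵ = 144600 N = 144.6 kN, compressive.
σ_{nickel alloy} = P / A = 144600 / 750 = 192.8 MPa.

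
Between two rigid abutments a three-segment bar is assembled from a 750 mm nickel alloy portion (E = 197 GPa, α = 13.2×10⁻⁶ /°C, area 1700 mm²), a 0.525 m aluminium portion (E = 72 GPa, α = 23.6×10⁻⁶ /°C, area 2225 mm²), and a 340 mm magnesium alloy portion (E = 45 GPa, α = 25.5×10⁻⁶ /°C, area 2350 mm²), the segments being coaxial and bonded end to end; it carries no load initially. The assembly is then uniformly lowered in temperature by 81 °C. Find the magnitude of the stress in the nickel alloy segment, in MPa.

With the walls removed the bar would change length by δ_free = Σ αᵢΔT Lᵢ = 13.2×10⁻⁶×81×750 + 23.6×10⁻⁶×81×525 + 25.5×10⁻⁶×81×340 = 2.508 mm.
The walls prevent any net length change, so an axial force P (same in every segment) develops. Compatibility: P · Σ Lᵢ/(AᵢEᵢ) = δ_free.
Σ Lᵢ/(AᵢEᵢ) = 750/(1700×197×10³) + 525/(2225×72×10³) + 340/(2350×45×10³) = 8.732×10⁻⁶ mm/N.
P = 2.508 / 8.732×10⁻⁶ = 287200 N = 287.2 kN, tensile.
σ_{nickel alloy} = P / A = 287200 / 1700 = 168.9 MPa.

σ ≈ 169 MPa (tensile)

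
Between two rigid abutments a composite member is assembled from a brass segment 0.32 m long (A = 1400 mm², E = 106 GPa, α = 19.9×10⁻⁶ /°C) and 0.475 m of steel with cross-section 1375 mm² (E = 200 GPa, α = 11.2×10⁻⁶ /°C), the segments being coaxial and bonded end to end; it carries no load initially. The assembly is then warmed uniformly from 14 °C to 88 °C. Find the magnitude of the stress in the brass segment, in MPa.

With the walls removed the bar would change length by δ_free = Σ αᵢΔT Lᵢ = 19.9×10⁻⁶×74×320 + 11.2×10⁻⁶×74×475 = 0.8649 mm.
The rigid supports impose zero overall length change; the single axial force P common to all segments must satisfy P Σ Lᵢ/(AᵢEᵢ) = δ_free.
Σ Lᵢ/(AᵢEᵢ) = 320/(1400×106×10³) + 475/(1375×200×10³) = 3.884×10⁻⁶ mm/N.
P = 0.8649 / 3.884×10⁻⁶ = 222700 N = 222.7 kN, compressive.
σ_{brass} = P / A = 222700 / 1400 = 159.1 MPa.

σ ≈ 159 MPa (compressive)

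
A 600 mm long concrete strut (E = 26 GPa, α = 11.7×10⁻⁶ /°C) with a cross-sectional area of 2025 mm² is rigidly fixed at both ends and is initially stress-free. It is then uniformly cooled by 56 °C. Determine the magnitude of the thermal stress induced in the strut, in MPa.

σ ≈ 17 MPa (tensile)

The supports are rigid, so the total axial strain is zero. The restrained thermal strain is ε = αΔT = 11.7×10⁻⁶ × 56 = 655.2×10⁻⁶.
Hence σ = E·αΔT = 26×10³ × 655.2×10⁻⁶ = 17.04 MPa, tensile.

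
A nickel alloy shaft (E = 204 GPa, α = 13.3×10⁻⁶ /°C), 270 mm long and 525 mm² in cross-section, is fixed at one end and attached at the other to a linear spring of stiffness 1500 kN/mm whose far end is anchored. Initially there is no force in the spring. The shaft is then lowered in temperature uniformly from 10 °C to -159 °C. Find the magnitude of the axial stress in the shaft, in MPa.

σ ≈ 363 MPa (tensile)

Free thermal contraction: δ_free = αΔT L = 13.3×10⁻⁶ × 169 × 270 = 0.6069 mm.
Let P be the tensile force in the spring. The shaft extends elastically by PL/(AE) and the spring stretches by P/k; together these equal δ_free.
So P = δ_free / [L/(AE) + 1/k] = 0.6069 / [ 270/(525×204×10³) + 1/(1500×10³) ].
P = 0.6069 / 3.188×10⁻⁶ = 190400 N.
σ = P/A = 190400/525 = 362.6 MPa.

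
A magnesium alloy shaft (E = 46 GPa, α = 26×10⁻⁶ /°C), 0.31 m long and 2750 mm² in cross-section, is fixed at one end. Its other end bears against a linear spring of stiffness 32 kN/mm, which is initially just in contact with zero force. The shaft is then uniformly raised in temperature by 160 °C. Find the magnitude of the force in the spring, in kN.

If the spring were absent the shaft would lengthen by αΔT L = 26×10⁻⁶ × 160 × 310 = 1.29 mm.
With a force P in the spring, the elastic change of the shaft is PL/(AE) and that of the spring is P/k; compatibility requires their sum to equal δ_free.
P [ L/(AE) + 1/k ] = δ_free → P [ 310/(2750×46×10³) + 1/(32×10³) ] = 1.29.
P = 1.29 / 3.37×10⁻⁵ = 38270 N.

P ≈ 38.3 kN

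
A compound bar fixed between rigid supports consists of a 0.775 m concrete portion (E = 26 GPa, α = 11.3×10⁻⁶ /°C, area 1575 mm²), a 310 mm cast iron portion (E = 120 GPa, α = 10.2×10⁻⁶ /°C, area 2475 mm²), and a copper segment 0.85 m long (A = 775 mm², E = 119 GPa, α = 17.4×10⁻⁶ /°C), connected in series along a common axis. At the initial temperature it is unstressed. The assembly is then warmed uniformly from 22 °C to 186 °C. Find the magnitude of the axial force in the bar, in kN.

Free thermal expansion of the whole bar: Σ αᵢΔT Lᵢ = 11.3×10⁻⁶×164×775 + 10.2×10⁻⁶×164×310 + 17.4×10⁻⁶×164×850 = 4.38 mm.
The walls prevent any net length change, so an axial force P (same in every segment) develops. Compatibility: P · Σ Lᵢ/(AᵢEᵢ) = δ_free.
The series flexibility is Σ Lᵢ/(AᵢEᵢ) = 775/(1575×26×10³) + 310/(2475×120×10³) + 850/(775×119×10³) = 2.919×10⁻⁵ mm/N.
Hence P = δ_free / Σ(L/AE) = 4.38/2.919×10⁻⁵ = 150.1 kN (compressive).

P ≈ 150 kN (compressive)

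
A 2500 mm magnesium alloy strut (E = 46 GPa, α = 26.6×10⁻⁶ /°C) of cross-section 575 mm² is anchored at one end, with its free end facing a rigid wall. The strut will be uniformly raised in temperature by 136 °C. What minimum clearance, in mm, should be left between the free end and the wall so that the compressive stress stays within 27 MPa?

Free expansion if unrestrained: δ_free = αΔT L = 26.6×10⁻⁶ × 136 × 2500 = 9.044 mm.
At the allowable stress the elastic shortening the wall may impose is σL/E = 27 × 2500 / (46×10³) = 1.467 mm.
The gap must absorb the remainder: g_min = 9.044 − 1.467 = 7.577 mm.

g ≈ 7.58 mm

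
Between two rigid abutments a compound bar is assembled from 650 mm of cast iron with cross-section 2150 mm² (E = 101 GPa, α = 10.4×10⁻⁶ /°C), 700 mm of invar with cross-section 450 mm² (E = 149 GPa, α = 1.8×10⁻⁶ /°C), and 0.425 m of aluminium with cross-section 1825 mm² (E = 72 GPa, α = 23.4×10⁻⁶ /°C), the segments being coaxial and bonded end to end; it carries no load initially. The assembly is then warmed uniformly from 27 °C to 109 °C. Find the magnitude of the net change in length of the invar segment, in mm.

|ΔL| ≈ 0.819 mm

With the walls removed the bar would change length by δ_free = Σ αᵢΔT Lᵢ = 10.4×10⁻⁶×82×650 + 1.8×10⁻⁶×82×700 + 23.4×10⁻⁶×82×425 = 1.473 mm.
The walls prevent any net length change, so an axial force P (same in every segment) develops. Compatibility: P · Σ Lᵢ/(AᵢEᵢ) = δ_free.
The series flexibility is Σ Lᵢ/(AᵢEᵢ) = 650/(2150×101×10³) + 700/(450×149×10³) + 425/(1825×72×10³) = 1.667×10⁻⁵ mm/N.
So P = 1.473 / 1.667×10⁻⁵ = 88.38 kN, compressive.
For the invar segment, free thermal change = 1.8×10⁻⁶×82×700 = 0.1033 mm and elastic change from P = 88380×700/(450×149×10³) = 0.9227 mm; these oppose, so the net change is 0.819 mm (segment shortens).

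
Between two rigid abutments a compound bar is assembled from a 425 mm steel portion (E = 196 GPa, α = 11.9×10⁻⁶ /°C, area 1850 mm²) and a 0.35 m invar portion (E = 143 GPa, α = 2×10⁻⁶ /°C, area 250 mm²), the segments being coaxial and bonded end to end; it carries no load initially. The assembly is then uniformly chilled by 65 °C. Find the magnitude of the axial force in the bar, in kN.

Free thermal contraction of the whole bar: Σ αᵢΔT Lᵢ = 11.9×10⁻⁶×65×425 + 2×10⁻⁶×65×350 = 0.3742 mm.
The walls prevent any net length change, so an axial force P (same in every segment) develops. Compatibility: P · Σ Lᵢ/(AᵢEᵢ) = δ_free.
The series flexibility is Σ Lᵢ/(AᵢEᵢ) = 425/(1850×196×10³) + 350/(250×143×10³) = 1.096×10⁻⁵ mm/N.
P = 0.3742 / 1.096×10⁻⁵ = 34140 N = 34.14 kN, tensile.

P ≈ 34.1 kN (tensile)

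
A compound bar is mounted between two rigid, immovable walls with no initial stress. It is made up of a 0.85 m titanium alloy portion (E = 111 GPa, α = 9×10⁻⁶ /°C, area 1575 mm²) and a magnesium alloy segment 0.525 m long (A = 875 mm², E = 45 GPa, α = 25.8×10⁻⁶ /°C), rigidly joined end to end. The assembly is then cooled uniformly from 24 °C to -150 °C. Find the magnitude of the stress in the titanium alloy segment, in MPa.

σ ≈ 129 MPa (tensile)

With the walls removed the bar would change length by δ_free = Σ αᵢΔT Lᵢ = 9×10⁻⁶×174×850 + 25.8×10⁻⁶×174×525 = 3.688 mm.
Since the ends are fixed, an axial force P builds up, equal in every segment, with P · Σ Lᵢ/(AᵢEᵢ) = δ_free.
Σ Lᵢ/(AᵢEᵢ) = 850/(1575×111×10³) + 525/(875×45×10³) = 1.82×10⁻⁵ mm/N.
P = 3.688 / 1.82×10⁻⁵ = 202700 N = 202.7 kN, tensile.
σ_{titanium alloy} = P / A = 202700 / 1575 = 128.7 MPa.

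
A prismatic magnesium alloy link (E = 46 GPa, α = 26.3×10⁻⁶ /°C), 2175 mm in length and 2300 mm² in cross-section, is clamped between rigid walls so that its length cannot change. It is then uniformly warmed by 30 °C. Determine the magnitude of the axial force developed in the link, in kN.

P ≈ 83.5 kN (compressive)

The ends cannot move, so σ = EαΔT = 46×10³ × 26.3×10⁻⁶ × 30 = 36.29 MPa.
P = AEαΔT = 2300 × 46×10³ × 26.3×10⁻⁶ × 30 = 83.48 kN (compressive).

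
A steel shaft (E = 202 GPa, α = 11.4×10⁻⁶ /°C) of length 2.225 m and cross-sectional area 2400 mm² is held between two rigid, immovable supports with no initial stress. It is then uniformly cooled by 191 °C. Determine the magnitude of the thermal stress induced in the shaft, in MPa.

With length fixed, the mechanical strain must cancel the thermal strain αΔT = 11.4×10⁻⁶ × 191 = 2177.4×10⁻⁶.
Hence σ = E·αΔT = 202×10³ × 2177.4×10⁻⁶ = 439.8 MPa, tensile.

σ ≈ 440 MPa (tensile)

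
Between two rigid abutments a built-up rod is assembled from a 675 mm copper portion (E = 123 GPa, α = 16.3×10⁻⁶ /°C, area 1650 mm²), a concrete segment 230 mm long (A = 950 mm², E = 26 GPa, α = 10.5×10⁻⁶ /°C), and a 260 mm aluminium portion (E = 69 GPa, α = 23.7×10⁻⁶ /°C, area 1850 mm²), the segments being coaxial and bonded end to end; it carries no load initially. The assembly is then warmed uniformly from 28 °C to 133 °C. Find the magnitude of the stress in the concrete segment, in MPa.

σ ≈ 147 MPa (compressive)

If the supports were absent, the total length change would be Σ αᵢΔT Lᵢ = 16.3×10⁻⁶×105×675 + 10.5×10⁻⁶×105×230 + 23.7×10⁻⁶×105×260 = 2.056 mm.
Since the ends are fixed, an axial force P builds up, equal in every segment, with P · Σ Lᵢ/(AᵢEᵢ) = δ_free.
The series flexibility is Σ Lᵢ/(AᵢEᵢ) = 675/(1650×123×10³) + 230/(950×26×10³) + 260/(1850×69×10³) = 1.467×10⁻⁵ mm/N.
So P = 2.056 / 1.467×10⁻⁵ = 140.1 kN, compressive.
σ_{concrete} = P / A = 140100 / 950 = 147.5 MPa.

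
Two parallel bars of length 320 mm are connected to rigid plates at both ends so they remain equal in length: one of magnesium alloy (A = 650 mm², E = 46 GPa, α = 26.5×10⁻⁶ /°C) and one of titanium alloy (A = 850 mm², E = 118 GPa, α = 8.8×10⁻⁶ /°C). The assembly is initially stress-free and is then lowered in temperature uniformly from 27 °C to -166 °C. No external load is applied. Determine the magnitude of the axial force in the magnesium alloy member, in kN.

The magnesium alloy has the larger α, so on cooling it would change length more than the titanium alloy if both were free. The rigid plates force a common final length, so the magnesium alloy is put into tension and the titanium alloy into compression, with equal and opposite forces P (no external load).
Equating the net (thermal + elastic) strains gives |α₁ − α₂|·ΔT = P·[1/(A₁E₁) + 1/(A₂E₂)].
|α₁ − α₂|·ΔT = 17.7×10⁻⁶ × 193 = 0.003416.
1/(A₁E₁) + 1/(A₂E₂) = 1/(650×46×10³) + 1/(850×118×10³) = 4.341×10⁻⁸ N⁻¹.
P = 0.003416 / 4.341×10⁻⁸ = 78680 N = 78.68 kN.

P ≈ 78.7 kN (tensile in the magnesium alloy)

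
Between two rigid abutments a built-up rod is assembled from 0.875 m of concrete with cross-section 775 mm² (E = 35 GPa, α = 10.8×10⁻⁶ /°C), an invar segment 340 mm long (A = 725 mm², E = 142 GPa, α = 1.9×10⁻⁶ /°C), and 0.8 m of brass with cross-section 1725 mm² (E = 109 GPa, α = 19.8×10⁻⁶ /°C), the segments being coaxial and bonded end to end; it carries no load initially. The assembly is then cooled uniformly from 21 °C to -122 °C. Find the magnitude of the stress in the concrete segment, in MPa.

Free thermal contraction of the whole bar: Σ αᵢΔT Lᵢ = 10.8×10⁻⁶×143×875 + 1.9×10⁻⁶×143×340 + 19.8×10⁻⁶×143×800 = 3.709 mm.
The rigid supports impose zero overall length change; the single axial force P common to all segments must satisfy P Σ Lᵢ/(AᵢEᵢ) = δ_free.
Σ Lᵢ/(AᵢEᵢ) = 875/(775×35×10³) + 340/(725×142×10³) + 800/(1725×109×10³) = 3.982×10⁻⁵ mm/N.
Hence P = δ_free / Σ(L/AE) = 3.709/3.982×10⁻⁵ = 93.15 kN (tensile).
σ_{concrete} = P / A = 93150 / 775 = 120.2 MPa.

σ ≈ 120 MPa (tensile)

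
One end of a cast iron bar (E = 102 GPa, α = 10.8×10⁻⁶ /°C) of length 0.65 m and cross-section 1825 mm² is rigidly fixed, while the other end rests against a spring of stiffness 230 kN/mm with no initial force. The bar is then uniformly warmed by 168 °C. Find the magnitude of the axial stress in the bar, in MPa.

The unrestrained thermal change is αΔT L = 10.8×10⁻⁶ × 168 × 650 = 1.179 mm.
With a force P in the spring, the elastic change of the bar is PL/(AE) and that of the spring is P/k; compatibility requires their sum to equal δ_free.
So P = δ_free / [L/(AE) + 1/k] = 1.179 / [ 650/(1825×102×10³) + 1/(230×10³) ].
P = 1.179 / 7.84×10⁻⁶ = 150400 N.
σ = P/A = 150400/1825 = 82.43 MPa.

σ ≈ 82.4 MPa (compressive)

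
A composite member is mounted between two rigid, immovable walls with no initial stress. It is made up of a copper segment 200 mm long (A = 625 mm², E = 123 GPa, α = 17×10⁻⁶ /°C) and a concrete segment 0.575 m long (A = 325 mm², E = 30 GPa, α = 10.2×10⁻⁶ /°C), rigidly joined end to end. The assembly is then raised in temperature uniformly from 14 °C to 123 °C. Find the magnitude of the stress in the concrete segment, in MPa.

Free thermal expansion of the whole bar: Σ αᵢΔT Lᵢ = 17×10⁻⁶×109×200 + 10.2×10⁻⁶×109×575 = 1.01 mm.
Since the ends are fixed, an axial force P builds up, equal in every segment, with P · Σ Lᵢ/(AᵢEᵢ) = δ_free.
Σ Lᵢ/(AᵢEᵢ) = 200/(625×123×10³) + 575/(325×30×10³) = 6.158×10⁻⁵ mm/N.
So P = 1.01 / 6.158×10⁻⁵ = 16.4 kN, compressive.
σ_{concrete} = P / A = 16400 / 325 = 50.46 MPa.

σ ≈ 50.5 MPa (compressive)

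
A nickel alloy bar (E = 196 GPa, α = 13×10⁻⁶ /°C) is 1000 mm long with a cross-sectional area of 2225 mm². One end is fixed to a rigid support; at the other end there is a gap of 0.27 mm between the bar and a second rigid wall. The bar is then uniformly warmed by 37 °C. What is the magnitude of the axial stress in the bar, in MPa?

If the wall were absent the bar would grow by αΔT L = 13×10⁻⁶ × 37 × 1000 = 0.481 mm.
After closing the 0.27 mm clearance, 0.481 − 0.27 = 0.211 mm of expansion remains to be suppressed by the wall.
So σ = E(δ_free − g)/L = 196×10³ × 0.211/1000 = 41.36 MPa.

σ ≈ 41.4 MPa (compressive)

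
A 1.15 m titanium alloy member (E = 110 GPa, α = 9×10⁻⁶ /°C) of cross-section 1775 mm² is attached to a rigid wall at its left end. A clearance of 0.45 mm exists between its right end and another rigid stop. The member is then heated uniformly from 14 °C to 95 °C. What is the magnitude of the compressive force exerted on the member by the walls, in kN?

P ≈ 65.9 kN

Free thermal elongation = αΔT L = 9×10⁻⁶ × 81 × 1150 = 0.8384 mm.
The gap closes (δ_free > 0.45 mm) and the wall then resists a further 0.8384 − 0.45 = 0.3884 mm of expansion.
That suppressed elongation corresponds to σ = E·Δ/L = 110×10³ × 0.3884/1150 = 37.15 MPa.
P = σA = 37.15 × 1775 = 65.94 kN.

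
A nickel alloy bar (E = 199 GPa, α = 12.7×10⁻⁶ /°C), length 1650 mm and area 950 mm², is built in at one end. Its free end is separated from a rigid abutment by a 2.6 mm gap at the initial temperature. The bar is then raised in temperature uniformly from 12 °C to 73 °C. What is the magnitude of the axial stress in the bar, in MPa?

σ ≈ 0 MPa

If the wall were absent the bar would grow by αΔT L = 12.7×10⁻⁶ × 61 × 1650 = 1.278 mm.
Since δ_free = 1.28 mm is less than the 2.6 mm gap, the bar never touches the wall. No axial force develops.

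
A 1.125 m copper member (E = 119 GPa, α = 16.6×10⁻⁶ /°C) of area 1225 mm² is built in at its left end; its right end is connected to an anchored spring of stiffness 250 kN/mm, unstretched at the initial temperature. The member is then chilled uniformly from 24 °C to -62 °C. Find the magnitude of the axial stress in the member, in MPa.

σ ≈ 112 MPa (tensile)

The unrestrained thermal change is αΔT L = 16.6×10⁻⁶ × 86 × 1125 = 1.606 mm.
With a force P in the spring, the elastic change of the member is PL/(AE) and that of the spring is P/k; compatibility requires their sum to equal δ_free.
So P = δ_free / [L/(AE) + 1/k] = 1.606 / [ 1125/(1225×119×10³) + 1/(250×10³) ].
P = 1.606 / 1.172×10⁻⁵ = 137100 N.
σ = P/A = 137100/1225 = 111.9 MPa.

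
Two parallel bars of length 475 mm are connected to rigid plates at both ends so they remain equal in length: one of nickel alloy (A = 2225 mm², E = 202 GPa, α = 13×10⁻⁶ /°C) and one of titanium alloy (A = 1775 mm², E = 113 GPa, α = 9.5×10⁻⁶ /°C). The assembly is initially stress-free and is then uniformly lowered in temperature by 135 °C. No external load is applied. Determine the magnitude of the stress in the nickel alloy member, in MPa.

Both members must finish at the same length. With the larger α, the nickel alloy tends to over-contract; the plates restrain it, putting the nickel alloy in tension and the titanium alloy in compression. With no external load the two internal forces are equal and opposite, magnitude P.
Setting the final lengths equal and cancelling L: (α₁ − α₂)ΔT = P/(A₁E₁) + P/(A₂E₂).
|α₁ − α₂|·ΔT = 3.5×10⁻⁶ × 135 = 0.0004725.
1/(A₁E₁) + 1/(A₂E₂) = 1/(2225×202×10³) + 1/(1775×113×10³) = 7.211×10⁻⁹ N⁻¹.
So P = 0.0004725 / 7.211×10⁻⁹ = 65.53 kN.
σ_{nickel alloy} = P/A₁ = 65530/2225 = 29.45 MPa, tensile.

σ ≈ 29.5 MPa (tensile)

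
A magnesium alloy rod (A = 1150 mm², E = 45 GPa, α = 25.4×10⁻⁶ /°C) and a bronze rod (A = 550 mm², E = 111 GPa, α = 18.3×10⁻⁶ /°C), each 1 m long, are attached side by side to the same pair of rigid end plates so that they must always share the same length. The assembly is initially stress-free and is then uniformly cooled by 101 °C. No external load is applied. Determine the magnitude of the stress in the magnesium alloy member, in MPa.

σ ≈ 17.5 MPa (tensile)

Both members must finish at the same length. With the larger α, the magnesium alloy tends to over-contract; the plates restrain it, putting the magnesium alloy in tension and the bronze in compression. With no external load the two internal forces are equal and opposite, magnitude P.
Setting the final lengths equal and cancelling L: (α₁ − α₂)ΔT = P/(A₁E₁) + P/(A₂E₂).
|α₁ − α₂|·ΔT = 7.1×10⁻⁶ × 101 = 0.0007171.
1/(A₁E₁) + 1/(A₂E₂) = 1/(1150×45×10³) + 1/(550×111×10³) = 3.57×10⁻⁸ N⁻¹.
P = 0.0007171 / 3.57×10⁻⁸ = 20080 N = 20.08 kN.
σ_{magnesium alloy} = P/A₁ = 20080/1150 = 17.47 MPa, tensile.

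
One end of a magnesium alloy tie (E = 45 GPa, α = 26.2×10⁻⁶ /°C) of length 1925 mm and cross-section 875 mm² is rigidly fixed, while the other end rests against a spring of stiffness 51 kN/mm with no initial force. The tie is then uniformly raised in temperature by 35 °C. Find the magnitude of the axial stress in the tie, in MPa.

Free thermal expansion: δ_free = αΔT L = 26.2×10⁻⁶ × 35 × 1925 = 1.765 mm.
With a force P in the spring, the elastic change of the tie is PL/(AE) and that of the spring is P/k; compatibility requires their sum to equal δ_free.
So P = δ_free / [L/(AE) + 1/k] = 1.765 / [ 1925/(875×45×10³) + 1/(51×10³) ].
P = 1.765 / 6.85×10⁻⁵ = 25770 N.
σ = P/A = 25770/875 = 29.45 MPa.

σ ≈ 29.5 MPa (compressive)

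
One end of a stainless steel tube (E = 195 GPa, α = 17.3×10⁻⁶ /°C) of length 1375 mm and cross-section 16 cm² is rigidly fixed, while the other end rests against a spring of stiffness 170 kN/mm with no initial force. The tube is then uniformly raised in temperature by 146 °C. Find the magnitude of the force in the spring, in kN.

P ≈ 338 kN

The unrestrained thermal change is αΔT L = 17.3×10⁻⁶ × 146 × 1375 = 3.473 mm.
With a force P in the spring, the elastic change of the tube is PL/(AE) and that of the spring is P/k; compatibility requires their sum to equal δ_free.
So P = δ_free / [L/(AE) + 1/k] = 3.473 / [ 1375/(1600×195×10³) + 1/(170×10³) ].
P = 3.473 / 1.029×10⁻⁵ = 337500 N.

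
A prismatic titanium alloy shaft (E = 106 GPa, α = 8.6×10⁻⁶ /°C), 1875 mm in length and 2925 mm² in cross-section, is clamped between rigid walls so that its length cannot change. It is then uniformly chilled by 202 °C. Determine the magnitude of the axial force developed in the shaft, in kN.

P ≈ 539 kN (tensile)

Full restraint means ε = 0, so the stress is σ = EαΔT = 106×10³ × 8.6×10⁻⁶ × 202 = 184.1 MPa.
P = AEαΔT = 2925 × 106×10³ × 8.6×10⁻⁶ × 202 = 538.6 kN (tensile).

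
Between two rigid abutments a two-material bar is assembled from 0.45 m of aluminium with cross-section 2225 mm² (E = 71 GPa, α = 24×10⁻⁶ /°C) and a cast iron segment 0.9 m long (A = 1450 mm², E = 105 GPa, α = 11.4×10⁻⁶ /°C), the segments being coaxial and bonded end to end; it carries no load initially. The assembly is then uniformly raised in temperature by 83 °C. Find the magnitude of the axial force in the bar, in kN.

P ≈ 200 kN (compressive)

If the supports were absent, the total length change would be Σ αᵢΔT Lᵢ = 24×10⁻⁶×83×450 + 11.4×10⁻⁶×83×900 = 1.748 mm.
The walls prevent any net length change, so an axial force P (same in every segment) develops. Compatibility: P · Σ Lᵢ/(AᵢEᵢ) = δ_free.
The series flexibility is Σ Lᵢ/(AᵢEᵢ) = 450/(2225×71×10³) + 900/(1450×105×10³) = 8.76×10⁻⁶ mm/N.
P = 1.748 / 8.76×10⁻⁶ = 199500 N = 199.5 kN, compressive.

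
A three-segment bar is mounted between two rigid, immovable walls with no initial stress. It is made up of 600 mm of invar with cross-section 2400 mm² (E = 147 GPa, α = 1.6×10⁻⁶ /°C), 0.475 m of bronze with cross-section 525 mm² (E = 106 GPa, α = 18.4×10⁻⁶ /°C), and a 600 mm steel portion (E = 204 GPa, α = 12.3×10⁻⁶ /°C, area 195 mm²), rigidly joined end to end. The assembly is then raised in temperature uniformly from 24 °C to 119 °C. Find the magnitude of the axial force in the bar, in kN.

If the supports were absent, the total length change would be Σ αᵢΔT Lᵢ = 1.6×10⁻⁶×95×600 + 18.4×10⁻⁶×95×475 + 12.3×10⁻⁶×95×600 = 1.623 mm.
Since the ends are fixed, an axial force P builds up, equal in every segment, with P · Σ Lᵢ/(AᵢEᵢ) = δ_free.
The series flexibility is Σ Lᵢ/(AᵢEᵢ) = 600/(2400×147×10³) + 475/(525×106×10³) + 600/(195×204×10³) = 2.532×10⁻⁵ mm/N.
Hence P = δ_free / Σ(L/AE) = 1.623/2.532×10⁻⁵ = 64.09 kN (compressive).

P ≈ 64.1 kN (compressive)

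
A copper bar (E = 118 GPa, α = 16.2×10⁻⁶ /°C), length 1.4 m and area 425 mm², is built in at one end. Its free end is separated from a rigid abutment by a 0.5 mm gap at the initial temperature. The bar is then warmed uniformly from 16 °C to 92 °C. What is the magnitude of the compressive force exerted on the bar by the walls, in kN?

P ≈ 43.8 kN

Unrestrained expansion: δ_free = αΔT L = 16.2×10⁻⁶ × 76 × 1400 = 1.724 mm.
This exceeds the 0.5 mm gap, so the wall pushes back. The portion of expansion that must be recovered elastically is δ_free − gap = 1.724 − 0.5 = 1.224 mm.
Compatibility: PL/(AE) = 1.224 mm, so σ = P/A = E × (1.224/1400) = 103.1 MPa.
Force on the wall = σA = 103.1 × 425 mm² = 43.83 kN.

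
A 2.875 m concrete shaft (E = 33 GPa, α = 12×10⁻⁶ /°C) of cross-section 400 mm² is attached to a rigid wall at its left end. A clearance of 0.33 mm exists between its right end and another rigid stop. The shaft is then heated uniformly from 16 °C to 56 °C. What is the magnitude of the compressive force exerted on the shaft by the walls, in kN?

P ≈ 4.82 kN

If the wall were absent the shaft would grow by αΔT L = 12×10⁻⁶ × 40 × 2875 = 1.38 mm.
The gap closes (δ_free > 0.33 mm) and the wall then resists a further 1.38 − 0.33 = 1.05 mm of expansion.
That suppressed elongation corresponds to σ = E·Δ/L = 33×10³ × 1.05/2875 = 12.05 MPa.
Force on the wall = σA = 12.05 × 400 mm² = 4.821 kN.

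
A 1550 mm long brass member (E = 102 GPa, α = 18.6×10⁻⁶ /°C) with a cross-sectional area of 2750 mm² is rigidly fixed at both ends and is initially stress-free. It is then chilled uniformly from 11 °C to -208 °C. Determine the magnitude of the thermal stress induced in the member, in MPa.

σ ≈ 415 MPa (tensile)

The supports are rigid, so the total axial strain is zero. The restrained thermal strain is ε = αΔT = 18.6×10⁻⁶ × 219 = 4073.4×10⁻⁶.
Hence σ = E·αΔT = 102×10³ × 4073.4×10⁻⁶ = 415.5 MPa, tensile.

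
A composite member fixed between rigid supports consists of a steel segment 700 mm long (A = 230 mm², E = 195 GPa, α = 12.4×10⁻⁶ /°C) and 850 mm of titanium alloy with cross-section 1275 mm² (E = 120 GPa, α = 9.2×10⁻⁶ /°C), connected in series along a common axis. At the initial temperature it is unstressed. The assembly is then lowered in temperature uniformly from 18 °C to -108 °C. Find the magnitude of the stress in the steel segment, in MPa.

σ ≈ 427 MPa (tensile)

Free thermal contraction of the whole bar: Σ αᵢΔT Lᵢ = 12.4×10⁻⁶×126×700 + 9.2×10⁻⁶×126×850 = 2.079 mm.
The rigid supports impose zero overall length change; the single axial force P common to all segments must satisfy P Σ Lᵢ/(AᵢEᵢ) = δ_free.
The series flexibility is Σ Lᵢ/(AᵢEᵢ) = 700/(230×195×10³) + 850/(1275×120×10³) = 2.116×10⁻⁵ mm/N.
P = 2.079 / 2.116×10⁻⁵ = 98240 N = 98.24 kN, tensile.
σ_{steel} = P / A = 98240 / 230 = 427.1 MPa.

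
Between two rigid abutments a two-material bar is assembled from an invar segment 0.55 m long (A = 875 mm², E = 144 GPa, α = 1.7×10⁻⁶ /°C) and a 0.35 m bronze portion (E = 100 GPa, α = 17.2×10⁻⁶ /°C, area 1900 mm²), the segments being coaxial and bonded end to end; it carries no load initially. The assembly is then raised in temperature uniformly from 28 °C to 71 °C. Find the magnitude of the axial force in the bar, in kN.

Free thermal expansion of the whole bar: Σ αᵢΔT Lᵢ = 1.7×10⁻⁶×43×550 + 17.2×10⁻⁶×43×350 = 0.2991 mm.
Since the ends are fixed, an axial force P builds up, equal in every segment, with P · Σ Lᵢ/(AᵢEᵢ) = δ_free.
The series flexibility is Σ Lᵢ/(AᵢEᵢ) = 550/(875×144×10³) + 350/(1900×100×10³) = 6.207×10⁻⁶ mm/N.
So P = 0.2991 / 6.207×10⁻⁶ = 48.18 kN, compressive.

P ≈ 48.2 kN (compressive)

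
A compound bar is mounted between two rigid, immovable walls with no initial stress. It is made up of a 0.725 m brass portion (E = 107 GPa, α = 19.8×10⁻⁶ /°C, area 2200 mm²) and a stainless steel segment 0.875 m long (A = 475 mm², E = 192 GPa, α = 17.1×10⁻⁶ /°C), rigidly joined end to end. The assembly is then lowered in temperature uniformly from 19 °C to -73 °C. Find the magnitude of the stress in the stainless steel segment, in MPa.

Free thermal contraction of the whole bar: Σ αᵢΔT Lᵢ = 19.8×10⁻⁶×92×725 + 17.1×10⁻⁶×92×875 = 2.697 mm.
Since the ends are fixed, an axial force P builds up, equal in every segment, with P · Σ Lᵢ/(AᵢEᵢ) = δ_free.
Σ Lᵢ/(AᵢEᵢ) = 725/(2200×107×10³) + 875/(475×192×10³) = 1.267×10⁻⁵ mm/N.
P = 2.697 / 1.267×10⁻⁵ = 212800 N = 212.8 kN, tensile.
σ_{stainless steel} = P / A = 212800 / 475 = 448 MPa.

σ ≈ 448 MPa (tensile)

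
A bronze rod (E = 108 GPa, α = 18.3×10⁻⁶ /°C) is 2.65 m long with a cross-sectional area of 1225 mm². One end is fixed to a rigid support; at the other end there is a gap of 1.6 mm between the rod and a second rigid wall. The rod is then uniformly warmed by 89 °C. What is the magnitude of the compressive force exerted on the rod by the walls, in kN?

Free thermal elongation = αΔT L = 18.3×10⁻⁶ × 89 × 2650 = 4.316 mm.
After closing the 1.6 mm clearance, 4.316 − 1.6 = 2.716 mm of expansion remains to be suppressed by the wall.
So σ = E(δ_free − g)/L = 108×10³ × 2.716/2650 = 110.7 MPa.
P = σA = 110.7 × 1225 = 135.6 kN.

P ≈ 136 kN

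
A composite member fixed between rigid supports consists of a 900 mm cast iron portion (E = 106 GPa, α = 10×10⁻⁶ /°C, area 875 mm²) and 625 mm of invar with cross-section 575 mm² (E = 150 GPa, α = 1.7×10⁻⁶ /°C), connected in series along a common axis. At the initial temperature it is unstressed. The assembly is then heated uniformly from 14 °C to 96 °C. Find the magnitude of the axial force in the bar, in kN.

Free thermal expansion of the whole bar: Σ αᵢΔT Lᵢ = 10×10⁻⁶×82×900 + 1.7×10⁻⁶×82×625 = 0.8251 mm.
The walls prevent any net length change, so an axial force P (same in every segment) develops. Compatibility: P · Σ Lᵢ/(AᵢEᵢ) = δ_free.
The series flexibility is Σ Lᵢ/(AᵢEᵢ) = 900/(875×106×10³) + 625/(575×150×10³) = 1.695×10⁻⁵ mm/N.
P = 0.8251 / 1.695×10⁻⁵ = 48680 N = 48.68 kN, compressive.

P ≈ 48.7 kN (compressive)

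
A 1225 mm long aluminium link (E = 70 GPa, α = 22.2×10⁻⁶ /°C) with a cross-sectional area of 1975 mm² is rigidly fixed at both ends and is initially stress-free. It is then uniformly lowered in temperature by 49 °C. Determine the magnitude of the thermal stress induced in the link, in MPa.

With length fixed, the mechanical strain must cancel the thermal strain αΔT = 22.2×10⁻⁶ × 49 = 1087.8×10⁻⁶.
σ = EαΔT = 70×10³ × 22.2×10⁻⁶ × 49 = 76.15 MPa (tensile; the link is trying to contract).

σ ≈ 76.1 MPa (tensile)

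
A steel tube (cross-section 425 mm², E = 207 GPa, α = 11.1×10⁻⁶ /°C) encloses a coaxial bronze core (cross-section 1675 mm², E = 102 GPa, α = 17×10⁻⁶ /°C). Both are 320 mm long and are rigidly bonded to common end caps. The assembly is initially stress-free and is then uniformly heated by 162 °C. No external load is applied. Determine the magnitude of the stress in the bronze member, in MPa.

σ ≈ 33.1 MPa (compressive)

Equilibrium of a rigid end plate with no external load gives equal and opposite internal forces ±P in the two members. Since α_{bronze} > α_{steel}, heating drives the bronze into compression and the steel into tension.
Equating the net (thermal + elastic) strains gives |α₁ − α₂|·ΔT = P·[1/(A₁E₁) + 1/(A₂E₂)].
|α₁ − α₂|·ΔT = 5.9×10⁻⁶ × 162 = 0.0009558.
1/(A₁E₁) + 1/(A₂E₂) = 1/(425×207×10³) + 1/(1675×102×10³) = 1.722×10⁻⁸ N⁻¹.
P = 0.0009558 / 1.722×10⁻⁸ = 55510 N = 55.51 kN.
σ_{bronze} = P/A₂ = 55510/1675 = 33.14 MPa, compressive.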